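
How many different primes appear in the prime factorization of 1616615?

6

1616615 = 5 · 323323
323323 = 7 · 46189
46189 = 11 · 4199
4199 = 13 · 323
323 = 17 · 19
1616615 = 5 · 7 · 11 · 13 · 17 · 19, which has 6 distinct prime factors.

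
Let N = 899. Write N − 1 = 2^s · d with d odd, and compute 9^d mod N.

899 − 1 = 898 = 2^1 · 449, so d = 449.
9^1 ≡ 9 (mod 899)
9^2 ≡ 9^2 = 81 ≡ 81 (mod 899)
9^4 ≡ 81^2 = 6561 ≡ 268 (mod 899)
9^8 ≡ 268^2 = 71824 ≡ 803 (mod 899)
9^16 ≡ 803^2 = 644809 ≡ 226 (mod 899)
9^32 ≡ 226^2 = 51076 ≡ 732 (mod 899)
9^64 ≡ 732^2 = 535824 ≡ 20 (mod 899)
9^128 ≡ 20^2 = 400 ≡ 400 (mod 899)
9^256 ≡ 400^2 = 160000 ≡ 877 (mod 899)
449 = 256 + 128 + 64 + 1 in binary powers of 2.
So 9^449 ≡ 877 · 400 · 20 · 9 ≡ 38 (mod 899).
Squaring chain: 38; never reaches −1, so base 9 is a Miller–Rabin witness that 899 is composite.

38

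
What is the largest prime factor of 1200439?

1200439 = 19 · 63181
63181 = 23 · 2747
2747 = 41 · 67
67 is prime.
So 1200439 = 19 · 23 · 41 · 67; the largest prime factor is 67.

67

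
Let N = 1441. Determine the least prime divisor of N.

11

1441 is odd.
Digit sum 10, not divisible by 3.
Ends in 1: not divisible by 5.
7: 1441 = 7·205 + 6
11: 1441 = 11·131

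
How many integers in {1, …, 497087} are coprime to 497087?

477568

Factor: 497087 = 53 · 83 · 113.
φ(497087) = (53−1) · (83−1) · (113−1) = 52 · 82 · 112 = 477568.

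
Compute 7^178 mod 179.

7^1 ≡ 7 (mod 179)
7^2 ≡ 7^2 = 49 ≡ 49 (mod 179)
7^4 ≡ 49^2 = 2401 ≡ 74 (mod 179)
7^8 ≡ 74^2 = 5476 ≡ 106 (mod 179)
7^16 ≡ 106^2 = 11236 ≡ 138 (mod 179)
7^32 ≡ 138^2 = 19044 ≡ 70 (mod 179)
7^64 ≡ 70^2 = 4900 ≡ 67 (mod 179)
7^128 ≡ 67^2 = 4489 ≡ 14 (mod 179)
178 = 128 + 32 + 16 + 2 in binary powers of 2.
So 7^178 ≡ 14 · 70 · 138 · 49 ≡ 1 (mod 179).
Since the result is 1, base 7 gives no evidence that 179 is composite.

1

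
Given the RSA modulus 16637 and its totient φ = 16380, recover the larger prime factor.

φ(n) = (p−1)(q−1) = n − (p+q) + 1, so p + q = 16637 − 16380 + 1 = 258.
p and q are the roots of t² − 258t + 16637 = 0.
Discriminant: 258² − 4·16637 = 66564 − 66548 = 16; √16 = 4.
q = (258 − 4)/2 = 127, p = (258 + 4)/2 = 131.
Check: 127 · 131 = 16637.

131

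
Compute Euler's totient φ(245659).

230496

Factor: 245659 = 29 · 43 · 197.
φ(245659) = (29−1) · (43−1) · (197−1) = 28 · 42 · 196 = 230496.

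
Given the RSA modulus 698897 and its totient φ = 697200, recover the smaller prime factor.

701

φ(n) = (p−1)(q−1) = n − (p+q) + 1, so p + q = 698897 − 697200 + 1 = 1698.
p and q are the roots of t² − 1698t + 698897 = 0.
Discriminant: 1698² − 4·698897 = 2883204 − 2795588 = 87616; √87616 = 296.
q = (1698 − 296)/2 = 701, p = (1698 + 296)/2 = 997.
Check: 701 · 997 = 698897.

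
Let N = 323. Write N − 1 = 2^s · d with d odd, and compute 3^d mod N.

323 − 1 = 322 = 2^1 · 161, so d = 161.
3^1 ≡ 3 (mod 323)
3^2 ≡ 3^2 = 9 ≡ 9 (mod 323)
3^4 ≡ 9^2 = 81 ≡ 81 (mod 323)
3^8 ≡ 81^2 = 6561 ≡ 101 (mod 323)
3^16 ≡ 101^2 = 10201 ≡ 188 (mod 323)
3^32 ≡ 188^2 = 35344 ≡ 137 (mod 323)
3^64 ≡ 137^2 = 18769 ≡ 35 (mod 323)
3^128 ≡ 35^2 = 1225 ≡ 256 (mod 323)
161 = 128 + 32 + 1 in binary powers of 2.
So 3^161 ≡ 256 · 137 · 3 ≡ 241 (mod 323).
Squaring chain: 241; never reaches −1, so base 3 is a Miller–Rabin witness that 323 is composite.

241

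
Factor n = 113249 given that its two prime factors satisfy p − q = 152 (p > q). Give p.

Since p = q + 152, we have 113249 = q(q + 152), so q² + 152q − 113249 = 0.
Discriminant: 152² + 4·113249 = 23104 + 452996 = 476100; √476100 = 690.
q = (−152 + 690)/2 = 269, and p = q + 152 = 421.
Check: 269 · 421 = 113249.

421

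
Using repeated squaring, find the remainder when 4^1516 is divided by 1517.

1144

4^1 ≡ 4 (mod 1517)
4^2 ≡ 4^2 = 16 ≡ 16 (mod 1517)
4^4 ≡ 16^2 = 256 ≡ 256 (mod 1517)
4^8 ≡ 256^2 = 65536 ≡ 305 (mod 1517)
4^16 ≡ 305^2 = 93025 ≡ 488 (mod 1517)
4^32 ≡ 488^2 = 238144 ≡ 1492 (mod 1517)
4^64 ≡ 1492^2 = 2226064 ≡ 625 (mod 1517)
4^128 ≡ 625^2 = 390625 ≡ 756 (mod 1517)
4^256 ≡ 756^2 = 571536 ≡ 1144 (mod 1517)
4^512 ≡ 1144^2 = 1308736 ≡ 1082 (mod 1517)
4^1024 ≡ 1082^2 = 1170724 ≡ 1117 (mod 1517)
1516 = 1024 + 256 + 128 + 64 + 32 + 8 + 4 in binary powers of 2.
So 4^1516 ≡ 1117 · 1144 · 756 · 625 · 1492 · 305 · 256 ≡ 1144 (mod 1517).
Since 1144 ≠ 1, base 4 is a Fermat witness: 1517 is composite.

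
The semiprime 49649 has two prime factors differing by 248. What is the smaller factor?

Since p = q + 248, we have 49649 = q(q + 248), so q² + 248q − 49649 = 0.
Discriminant: 248² + 4·49649 = 61504 + 198596 = 260100; √260100 = 510.
q = (−248 + 510)/2 = 131, and p = q + 248 = 379.
Check: 131 · 379 = 49649.

131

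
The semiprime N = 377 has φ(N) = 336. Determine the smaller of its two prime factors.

13

φ(n) = (p−1)(q−1) = n − (p+q) + 1, so p + q = 377 − 336 + 1 = 42.
p and q are the roots of t² − 42t + 377 = 0.
Discriminant: 42² − 4·377 = 1764 − 1508 = 256; √256 = 16.
q = (42 − 16)/2 = 13, p = (42 + 16)/2 = 29.
Check: 13 · 29 = 377.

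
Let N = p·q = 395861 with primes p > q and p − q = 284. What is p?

787

Since p = q + 284, we have 395861 = q(q + 284), so q² + 284q − 395861 = 0.
Discriminant: 284² + 4·395861 = 80656 + 1583444 = 1664100; √1664100 = 1290.
q = (−284 + 1290)/2 = 503, and p = q + 284 = 787.
Check: 503 · 787 = 395861.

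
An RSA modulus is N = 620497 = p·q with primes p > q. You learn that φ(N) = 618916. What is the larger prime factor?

φ(n) = (p−1)(q−1) = n − (p+q) + 1, so p + q = 620497 − 618916 + 1 = 1582.
p and q are the roots of t² − 1582t + 620497 = 0.
Discriminant: 1582² − 4·620497 = 2502724 − 2481988 = 20736; √20736 = 144.
q = (1582 − 144)/2 = 719, p = (1582 + 144)/2 = 863.
Check: 719 · 863 = 620497.

863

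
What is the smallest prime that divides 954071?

954071 is odd.
Digit sum 26, not divisible by 3.
Ends in 1: not divisible by 5.
7: 954071 = 7·136295 + 6
11: 954071 = 11·86733 + 8
13: 954071 = 13·73390 + 1
17: 954071 = 17·56121 + 14
19: 954071 = 19·50214 + 5
23: 954071 = 23·41481 + 8
29: 954071 = 29·32899

29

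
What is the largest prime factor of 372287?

89

372287 = 47 · 7921
7921 = 89 · 89
89 = 89 · 1
So 372287 = 47 · 89^2; the largest prime factor is 89.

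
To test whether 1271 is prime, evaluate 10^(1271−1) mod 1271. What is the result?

780

10^1 ≡ 10 (mod 1271)
10^2 ≡ 10^2 = 100 ≡ 100 (mod 1271)
10^4 ≡ 100^2 = 10000 ≡ 1103 (mod 1271)
10^8 ≡ 1103^2 = 1216609 ≡ 262 (mod 1271)
10^16 ≡ 262^2 = 68644 ≡ 10 (mod 1271)
10^32 ≡ 10^2 = 100 ≡ 100 (mod 1271)
10^64 ≡ 100^2 = 10000 ≡ 1103 (mod 1271)
10^128 ≡ 1103^2 = 1216609 ≡ 262 (mod 1271)
10^256 ≡ 262^2 = 68644 ≡ 10 (mod 1271)
10^512 ≡ 10^2 = 100 ≡ 100 (mod 1271)
10^1024 ≡ 100^2 = 10000 ≡ 1103 (mod 1271)
1270 = 1024 + 128 + 64 + 32 + 16 + 4 + 2 in binary powers of 2.
So 10^1270 ≡ 1103 · 262 · 1103 · 100 · 10 · 1103 · 100 ≡ 780 (mod 1271).
Since 780 ≠ 1, base 10 is a Fermat witness: 1271 is composite.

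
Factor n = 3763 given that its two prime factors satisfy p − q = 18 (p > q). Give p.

Since p = q + 18, we have 3763 = q(q + 18), so q² + 18q − 3763 = 0.
Discriminant: 18² + 4·3763 = 324 + 15052 = 15376; √15376 = 124.
q = (−18 + 124)/2 = 53, and p = q + 18 = 71.
Check: 53 · 71 = 3763.

71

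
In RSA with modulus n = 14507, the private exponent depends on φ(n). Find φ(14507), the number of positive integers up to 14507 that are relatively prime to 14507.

14256

Factor: 14507 = 89 · 163.
φ(14507) = (89−1) · (163−1) = 88 · 162 = 14256.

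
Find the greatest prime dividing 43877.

43877 = 17 · 2581
2581 = 29 · 89
89 is prime.
So 43877 = 17 · 29 · 89; the largest prime factor is 89.

89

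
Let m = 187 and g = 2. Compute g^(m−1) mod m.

2^1 ≡ 2 (mod 187)
2^2 ≡ 2^2 = 4 ≡ 4 (mod 187)
2^4 ≡ 4^2 = 16 ≡ 16 (mod 187)
2^8 ≡ 16^2 = 256 ≡ 69 (mod 187)
2^16 ≡ 69^2 = 4761 ≡ 86 (mod 187)
2^32 ≡ 86^2 = 7396 ≡ 103 (mod 187)
2^64 ≡ 103^2 = 10609 ≡ 137 (mod 187)
2^128 ≡ 137^2 = 18769 ≡ 69 (mod 187)
186 = 128 + 32 + 16 + 8 + 2 in binary powers of 2.
So 2^186 ≡ 69 · 103 · 86 · 69 · 4 ≡ 174 (mod 187).
Since 174 ≠ 1, base 2 is a Fermat witness: 187 is composite.

174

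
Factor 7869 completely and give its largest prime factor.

61

7869 = 3 · 2623
2623 = 43 · 61
61 is prime.
So 7869 = 3 · 43 · 61; the largest prime factor is 61.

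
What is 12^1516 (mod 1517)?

12^1 ≡ 12 (mod 1517)
12^2 ≡ 12^2 = 144 ≡ 144 (mod 1517)
12^4 ≡ 144^2 = 20736 ≡ 1015 (mod 1517)
12^8 ≡ 1015^2 = 1030225 ≡ 182 (mod 1517)
12^16 ≡ 182^2 = 33124 ≡ 1267 (mod 1517)
12^32 ≡ 1267^2 = 1605289 ≡ 303 (mod 1517)
12^64 ≡ 303^2 = 91809 ≡ 789 (mod 1517)
12^128 ≡ 789^2 = 622521 ≡ 551 (mod 1517)
12^256 ≡ 551^2 = 303601 ≡ 201 (mod 1517)
12^512 ≡ 201^2 = 40401 ≡ 959 (mod 1517)
12^1024 ≡ 959^2 = 919681 ≡ 379 (mod 1517)
1516 = 1024 + 256 + 128 + 64 + 32 + 8 + 4 in binary powers of 2.
So 12^1516 ≡ 379 · 201 · 551 · 789 · 303 · 182 · 1015 ≡ 127 (mod 1517).
Since 127 ≠ 1, base 12 is a Fermat witness: 1517 is composite.

127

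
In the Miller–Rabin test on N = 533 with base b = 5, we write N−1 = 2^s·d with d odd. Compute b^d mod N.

408

533 − 1 = 532 = 2^2 · 133, so d = 133.
5^1 ≡ 5 (mod 533)
5^2 ≡ 5^2 = 25 ≡ 25 (mod 533)
5^4 ≡ 25^2 = 625 ≡ 92 (mod 533)
5^8 ≡ 92^2 = 8464 ≡ 469 (mod 533)
5^16 ≡ 469^2 = 219961 ≡ 365 (mod 533)
5^32 ≡ 365^2 = 133225 ≡ 508 (mod 533)
5^64 ≡ 508^2 = 258064 ≡ 92 (mod 533)
5^128 ≡ 92^2 = 8464 ≡ 469 (mod 533)
133 = 128 + 4 + 1 in binary powers of 2.
So 5^133 ≡ 469 · 92 · 5 ≡ 408 (mod 533).
Squaring chain: 408 → 168; never reaches −1, so base 5 is a Miller–Rabin witness that 533 is composite.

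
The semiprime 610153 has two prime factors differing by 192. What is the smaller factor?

Since p = q + 192, we have 610153 = q(q + 192), so q² + 192q − 610153 = 0.
Discriminant: 192² + 4·610153 = 36864 + 2440612 = 2477476; √2477476 = 1574.
q = (−192 + 1574)/2 = 691, and p = q + 192 = 883.
Check: 691 · 883 = 610153.

691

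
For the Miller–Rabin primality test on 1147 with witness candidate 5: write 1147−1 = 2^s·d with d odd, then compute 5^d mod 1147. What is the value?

156

1147 − 1 = 1146 = 2^1 · 573, so d = 573.
5^1 ≡ 5 (mod 1147)
5^2 ≡ 5^2 = 25 ≡ 25 (mod 1147)
5^4 ≡ 25^2 = 625 ≡ 625 (mod 1147)
5^8 ≡ 625^2 = 390625 ≡ 645 (mod 1147)
5^16 ≡ 645^2 = 416025 ≡ 811 (mod 1147)
5^32 ≡ 811^2 = 657721 ≡ 490 (mod 1147)
5^64 ≡ 490^2 = 240100 ≡ 377 (mod 1147)
5^128 ≡ 377^2 = 142129 ≡ 1048 (mod 1147)
5^256 ≡ 1048^2 = 1098304 ≡ 625 (mod 1147)
5^512 ≡ 625^2 = 390625 ≡ 645 (mod 1147)
573 = 512 + 32 + 16 + 8 + 4 + 1 in binary powers of 2.
So 5^573 ≡ 645 · 490 · 811 · 645 · 625 · 5 ≡ 156 (mod 1147).
Squaring chain: 156; never reaches −1, so base 5 is a Miller–Rabin witness that 1147 is composite.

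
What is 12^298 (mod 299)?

196

12^1 ≡ 12 (mod 299)
12^2 ≡ 12^2 = 144 ≡ 144 (mod 299)
12^4 ≡ 144^2 = 20736 ≡ 105 (mod 299)
12^8 ≡ 105^2 = 11025 ≡ 261 (mod 299)
12^16 ≡ 261^2 = 68121 ≡ 248 (mod 299)
12^32 ≡ 248^2 = 61504 ≡ 209 (mod 299)
12^64 ≡ 209^2 = 43681 ≡ 27 (mod 299)
12^128 ≡ 27^2 = 729 ≡ 131 (mod 299)
12^256 ≡ 131^2 = 17161 ≡ 118 (mod 299)
298 = 256 + 32 + 8 + 2 in binary powers of 2.
So 12^298 ≡ 118 · 209 · 261 · 144 ≡ 196 (mod 299).
Since 196 ≠ 1, base 12 is a Fermat witness: 299 is composite.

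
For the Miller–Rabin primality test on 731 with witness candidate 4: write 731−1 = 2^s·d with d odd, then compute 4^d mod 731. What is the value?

731 − 1 = 730 = 2^1 · 365, so d = 365.
4^1 ≡ 4 (mod 731)
4^2 ≡ 4^2 = 16 ≡ 16 (mod 731)
4^4 ≡ 16^2 = 256 ≡ 256 (mod 731)
4^8 ≡ 256^2 = 65536 ≡ 477 (mod 731)
4^16 ≡ 477^2 = 227529 ≡ 188 (mod 731)
4^32 ≡ 188^2 = 35344 ≡ 256 (mod 731)
4^64 ≡ 256^2 = 65536 ≡ 477 (mod 731)
4^128 ≡ 477^2 = 227529 ≡ 188 (mod 731)
4^256 ≡ 188^2 = 35344 ≡ 256 (mod 731)
365 = 256 + 64 + 32 + 8 + 4 + 1 in binary powers of 2.
So 4^365 ≡ 256 · 477 · 256 · 477 · 256 · 4 ≡ 4 (mod 731).
Squaring chain: 4; never reaches −1, so base 4 is a Miller–Rabin witness that 731 is composite.

4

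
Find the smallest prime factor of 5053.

5053 is odd.
Digit sum 13, not divisible by 3.
Ends in 3: not divisible by 5.
7: 5053 = 7·721 + 6
11: 5053 = 11·459 + 4
13: 5053 = 13·388 + 9
17: 5053 = 17·297 + 4
19: 5053 = 19·265 + 18
23: 5053 = 23·219 + 16
29: 5053 = 29·174 + 7
31: 5053 = 31·163

31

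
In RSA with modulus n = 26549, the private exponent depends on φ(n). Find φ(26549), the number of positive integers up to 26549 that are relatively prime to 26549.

Factor: 26549 = 139 · 191.
φ(26549) = (139−1) · (191−1) = 138 · 190 = 26220.

26220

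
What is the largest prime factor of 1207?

71

1207 = 17 · 71
71 is prime.
So 1207 = 17 · 71; the largest prime factor is 71.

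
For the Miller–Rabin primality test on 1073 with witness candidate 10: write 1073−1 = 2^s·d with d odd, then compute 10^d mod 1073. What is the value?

1046

1073 − 1 = 1072 = 2^4 · 67, so d = 67.
10^1 ≡ 10 (mod 1073)
10^2 ≡ 10^2 = 100 ≡ 100 (mod 1073)
10^4 ≡ 100^2 = 10000 ≡ 343 (mod 1073)
10^8 ≡ 343^2 = 117649 ≡ 692 (mod 1073)
10^16 ≡ 692^2 = 478864 ≡ 306 (mod 1073)
10^32 ≡ 306^2 = 93636 ≡ 285 (mod 1073)
10^64 ≡ 285^2 = 81225 ≡ 750 (mod 1073)
67 = 64 + 2 + 1 in binary powers of 2.
So 10^67 ≡ 750 · 100 · 10 ≡ 1046 (mod 1073).
Squaring chain: 1046 → 729 → 306 → 285; never reaches −1, so base 10 is a Miller–Rabin witness that 1073 is composite.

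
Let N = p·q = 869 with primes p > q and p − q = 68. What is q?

11

Since p = q + 68, we have 869 = q(q + 68), so q² + 68q − 869 = 0.
Discriminant: 68² + 4·869 = 4624 + 3476 = 8100; √8100 = 90.
q = (−68 + 90)/2 = 11, and p = q + 68 = 79.
Check: 11 · 79 = 869.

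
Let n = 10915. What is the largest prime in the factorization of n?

59

10915 = 5 · 2183
2183 = 37 · 59
59 is prime.
So 10915 = 5 · 37 · 59; the largest prime factor is 59.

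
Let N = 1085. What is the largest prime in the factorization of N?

31

1085 = 5 · 217
217 = 7 · 31
31 is prime.
So 1085 = 5 · 7 · 31; the largest prime factor is 31.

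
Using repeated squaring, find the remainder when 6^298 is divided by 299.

121

6^1 ≡ 6 (mod 299)
6^2 ≡ 6^2 = 36 ≡ 36 (mod 299)
6^4 ≡ 36^2 = 1296 ≡ 100 (mod 299)
6^8 ≡ 100^2 = 10000 ≡ 133 (mod 299)
6^16 ≡ 133^2 = 17689 ≡ 48 (mod 299)
6^32 ≡ 48^2 = 2304 ≡ 211 (mod 299)
6^64 ≡ 211^2 = 44521 ≡ 269 (mod 299)
6^128 ≡ 269^2 = 72361 ≡ 3 (mod 299)
6^256 ≡ 3^2 = 9 ≡ 9 (mod 299)
298 = 256 + 32 + 8 + 2 in binary powers of 2.
So 6^298 ≡ 9 · 211 · 133 · 36 ≡ 121 (mod 299).
Since 121 ≠ 1, base 6 is a Fermat witness: 299 is composite.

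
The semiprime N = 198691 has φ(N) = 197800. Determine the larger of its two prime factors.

461

φ(n) = (p−1)(q−1) = n − (p+q) + 1, so p + q = 198691 − 197800 + 1 = 892.
p and q are the roots of t² − 892t + 198691 = 0.
Discriminant: 892² − 4·198691 = 795664 − 794764 = 900; √900 = 30.
q = (892 − 30)/2 = 431, p = (892 + 30)/2 = 461.
Check: 431 · 461 = 198691.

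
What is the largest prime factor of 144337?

83

144337 = 37 · 3901
3901 = 47 · 83
83 is prime.
So 144337 = 37 · 47 · 83; the largest prime factor is 83.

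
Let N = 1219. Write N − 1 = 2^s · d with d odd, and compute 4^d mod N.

1219 − 1 = 1218 = 2^1 · 609, so d = 609.
4^1 ≡ 4 (mod 1219)
4^2 ≡ 4^2 = 16 ≡ 16 (mod 1219)
4^4 ≡ 16^2 = 256 ≡ 256 (mod 1219)
4^8 ≡ 256^2 = 65536 ≡ 929 (mod 1219)
4^16 ≡ 929^2 = 863041 ≡ 1208 (mod 1219)
4^32 ≡ 1208^2 = 1459264 ≡ 121 (mod 1219)
4^64 ≡ 121^2 = 14641 ≡ 13 (mod 1219)
4^128 ≡ 13^2 = 169 ≡ 169 (mod 1219)
4^256 ≡ 169^2 = 28561 ≡ 524 (mod 1219)
4^512 ≡ 524^2 = 274576 ≡ 301 (mod 1219)
609 = 512 + 64 + 32 + 1 in binary powers of 2.
So 4^609 ≡ 301 · 13 · 121 · 4 ≡ 785 (mod 1219).
Squaring chain: 785; never reaches −1, so base 4 is a Miller–Rabin witness that 1219 is composite.

785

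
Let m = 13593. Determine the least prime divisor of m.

13593 is odd.
Digit sum 21, divisible by 3.

3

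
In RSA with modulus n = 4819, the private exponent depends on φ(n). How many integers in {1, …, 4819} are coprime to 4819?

Factor: 4819 = 61 · 79.
φ(4819) = (61−1) · (79−1) = 60 · 78 = 4680.

4680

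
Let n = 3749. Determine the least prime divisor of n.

3749 is odd.
Digit sum 23, not divisible by 3.
Ends in 9: not divisible by 5.
7: 3749 = 7·535 + 4
11: 3749 = 11·340 + 9
13: 3749 = 13·288 + 5
17: 3749 = 17·220 + 9
19: 3749 = 19·197 + 6
23: 3749 = 23·163

23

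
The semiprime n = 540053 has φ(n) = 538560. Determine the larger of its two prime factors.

φ(n) = (p−1)(q−1) = n − (p+q) + 1, so p + q = 540053 − 538560 + 1 = 1494.
p and q are the roots of t² − 1494t + 540053 = 0.
Discriminant: 1494² − 4·540053 = 2232036 − 2160212 = 71824; √71824 = 268.
q = (1494 − 268)/2 = 613, p = (1494 + 268)/2 = 881.
Check: 613 · 881 = 540053.

881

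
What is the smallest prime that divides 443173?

443173 is odd.
Digit sum 22, not divisible by 3.
Ends in 3: not divisible by 5.
7: 443173 = 7·63310 + 3
11: 443173 = 11·40288 + 5
13: 443173 = 13·34090 + 3
17: 443173 = 17·26069

17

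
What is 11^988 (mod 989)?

441

11^1 ≡ 11 (mod 989)
11^2 ≡ 11^2 = 121 ≡ 121 (mod 989)
11^4 ≡ 121^2 = 14641 ≡ 795 (mod 989)
11^8 ≡ 795^2 = 632025 ≡ 54 (mod 989)
11^16 ≡ 54^2 = 2916 ≡ 938 (mod 989)
11^32 ≡ 938^2 = 879844 ≡ 623 (mod 989)
11^64 ≡ 623^2 = 388129 ≡ 441 (mod 989)
11^128 ≡ 441^2 = 194481 ≡ 637 (mod 989)
11^256 ≡ 637^2 = 405769 ≡ 279 (mod 989)
11^512 ≡ 279^2 = 77841 ≡ 699 (mod 989)
988 = 512 + 256 + 128 + 64 + 16 + 8 + 4 in binary powers of 2.
So 11^988 ≡ 699 · 279 · 637 · 441 · 938 · 54 · 795 ≡ 441 (mod 989).
Since 441 ≠ 1, base 11 is a Fermat witness: 989 is composite.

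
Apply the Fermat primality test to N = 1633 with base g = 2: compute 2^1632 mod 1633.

476

2^1 ≡ 2 (mod 1633)
2^2 ≡ 2^2 = 4 ≡ 4 (mod 1633)
2^4 ≡ 4^2 = 16 ≡ 16 (mod 1633)
2^8 ≡ 16^2 = 256 ≡ 256 (mod 1633)
2^16 ≡ 256^2 = 65536 ≡ 216 (mod 1633)
2^32 ≡ 216^2 = 46656 ≡ 932 (mod 1633)
2^64 ≡ 932^2 = 868624 ≡ 1501 (mod 1633)
2^128 ≡ 1501^2 = 2253001 ≡ 1094 (mod 1633)
2^256 ≡ 1094^2 = 1196836 ≡ 1480 (mod 1633)
2^512 ≡ 1480^2 = 2190400 ≡ 547 (mod 1633)
2^1024 ≡ 547^2 = 299209 ≡ 370 (mod 1633)
1632 = 1024 + 512 + 64 + 32 in binary powers of 2.
So 2^1632 ≡ 370 · 547 · 1501 · 932 ≡ 476 (mod 1633).
Since 476 ≠ 1, base 2 is a Fermat witness: 1633 is composite.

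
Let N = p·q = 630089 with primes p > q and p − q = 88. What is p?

Since p = q + 88, we have 630089 = q(q + 88), so q² + 88q − 630089 = 0.
Discriminant: 88² + 4·630089 = 7744 + 2520356 = 2528100; √2528100 = 1590.
q = (−88 + 1590)/2 = 751, and p = q + 88 = 839.
Check: 751 · 839 = 630089.

839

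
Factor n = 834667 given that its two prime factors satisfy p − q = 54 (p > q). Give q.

Since p = q + 54, we have 834667 = q(q + 54), so q² + 54q − 834667 = 0.
Discriminant: 54² + 4·834667 = 2916 + 3338668 = 3341584; √3341584 = 1828.
q = (−54 + 1828)/2 = 887, and p = q + 54 = 941.
Check: 887 · 941 = 834667.

887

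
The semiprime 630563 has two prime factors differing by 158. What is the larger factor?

877

Since p = q + 158, we have 630563 = q(q + 158), so q² + 158q − 630563 = 0.
Discriminant: 158² + 4·630563 = 24964 + 2522252 = 2547216; √2547216 = 1596.
q = (−158 + 1596)/2 = 719, and p = q + 158 = 877.
Check: 719 · 877 = 630563.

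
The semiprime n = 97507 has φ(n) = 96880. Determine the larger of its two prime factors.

347

φ(n) = (p−1)(q−1) = n − (p+q) + 1, so p + q = 97507 − 96880 + 1 = 628.
p and q are the roots of t² − 628t + 97507 = 0.
Discriminant: 628² − 4·97507 = 394384 − 390028 = 4356; √4356 = 66.
q = (628 − 66)/2 = 281, p = (628 + 66)/2 = 347.
Check: 281 · 347 = 97507.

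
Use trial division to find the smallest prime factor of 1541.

23

1541 is odd.
Digit sum 11, not divisible by 3.
Ends in 1: not divisible by 5.
7: 1541 = 7·220 + 1
11: 1541 = 11·140 + 1
13: 1541 = 13·118 + 7
17: 1541 = 17·90 + 11
19: 1541 = 19·81 + 2
23: 1541 = 23·67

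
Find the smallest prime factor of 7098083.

7098083 is odd.
Digit sum 35, not divisible by 3.
Ends in 3: not divisible by 5.
7: 7098083 = 7·1014011 + 6
11: 7098083 = 11·645280 + 3
13: 7098083 = 13·546006 + 5
17: 7098083 = 17·417534 + 5
19: 7098083 = 19·373583 + 6
23: 7098083 = 23·308612 + 7
29: 7098083 = 29·244761 + 14
31: 7098083 = 31·228970 + 13
37: 7098083 = 37·191840 + 3
41: 7098083 = 41·173123 + 40
43: 7098083 = 43·165071 + 30
47: 7098083 = 47·151023 + 2
53: 7098083 = 53·133926 + 5
59: 7098083 = 59·120306 + 29
61: 7098083 = 61·116362 + 1
67: 7098083 = 67·105941 + 36
71: 7098083 = 71·99973

71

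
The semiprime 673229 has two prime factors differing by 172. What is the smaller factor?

739

Since p = q + 172, we have 673229 = q(q + 172), so q² + 172q − 673229 = 0.
Discriminant: 172² + 4·673229 = 29584 + 2692916 = 2722500; √2722500 = 1650.
q = (−172 + 1650)/2 = 739, and p = q + 172 = 911.
Check: 739 · 911 = 673229.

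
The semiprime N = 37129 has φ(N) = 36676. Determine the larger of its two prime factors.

φ(n) = (p−1)(q−1) = n − (p+q) + 1, so p + q = 37129 − 36676 + 1 = 454.
p and q are the roots of t² − 454t + 37129 = 0.
Discriminant: 454² − 4·37129 = 206116 − 148516 = 57600; √57600 = 240.
q = (454 − 240)/2 = 107, p = (454 + 240)/2 = 347.
Check: 107 · 347 = 37129.

347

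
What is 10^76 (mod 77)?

67

10^1 ≡ 10 (mod 77)
10^2 ≡ 10^2 = 100 ≡ 23 (mod 77)
10^4 ≡ 23^2 = 529 ≡ 67 (mod 77)
10^8 ≡ 67^2 = 4489 ≡ 23 (mod 77)
10^16 ≡ 23^2 = 529 ≡ 67 (mod 77)
10^32 ≡ 67^2 = 4489 ≡ 23 (mod 77)
10^64 ≡ 23^2 = 529 ≡ 67 (mod 77)
76 = 64 + 8 + 4 in binary powers of 2.
So 10^76 ≡ 67 · 23 · 67 ≡ 67 (mod 77).
Since 67 ≠ 1, base 10 is a Fermat witness: 77 is composite.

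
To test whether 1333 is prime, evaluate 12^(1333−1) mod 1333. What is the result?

4

12^1 ≡ 12 (mod 1333)
12^2 ≡ 12^2 = 144 ≡ 144 (mod 1333)
12^4 ≡ 144^2 = 20736 ≡ 741 (mod 1333)
12^8 ≡ 741^2 = 549081 ≡ 1218 (mod 1333)
12^16 ≡ 1218^2 = 1483524 ≡ 1228 (mod 1333)
12^32 ≡ 1228^2 = 1507984 ≡ 361 (mod 1333)
12^64 ≡ 361^2 = 130321 ≡ 1020 (mod 1333)
12^128 ≡ 1020^2 = 1040400 ≡ 660 (mod 1333)
12^256 ≡ 660^2 = 435600 ≡ 1042 (mod 1333)
12^512 ≡ 1042^2 = 1085764 ≡ 702 (mod 1333)
12^1024 ≡ 702^2 = 492804 ≡ 927 (mod 1333)
1332 = 1024 + 256 + 32 + 16 + 4 in binary powers of 2.
So 12^1332 ≡ 927 · 1042 · 361 · 1228 · 741 ≡ 4 (mod 1333).
Since 4 ≠ 1, base 12 is a Fermat witness: 1333 is composite.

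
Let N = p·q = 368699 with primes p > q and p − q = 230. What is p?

Since p = q + 230, we have 368699 = q(q + 230), so q² + 230q − 368699 = 0.
Discriminant: 230² + 4·368699 = 52900 + 1474796 = 1527696; √1527696 = 1236.
q = (−230 + 1236)/2 = 503, and p = q + 230 = 733.
Check: 503 · 733 = 368699.

733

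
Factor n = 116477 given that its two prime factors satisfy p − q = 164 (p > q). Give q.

269

Since p = q + 164, we have 116477 = q(q + 164), so q² + 164q − 116477 = 0.
Discriminant: 164² + 4·116477 = 26896 + 465908 = 492804; √492804 = 702.
q = (−164 + 702)/2 = 269, and p = q + 164 = 433.
Check: 269 · 433 = 116477.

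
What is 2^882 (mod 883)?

1

2^1 ≡ 2 (mod 883)
2^2 ≡ 2^2 = 4 ≡ 4 (mod 883)
2^4 ≡ 4^2 = 16 ≡ 16 (mod 883)
2^8 ≡ 16^2 = 256 ≡ 256 (mod 883)
2^16 ≡ 256^2 = 65536 ≡ 194 (mod 883)
2^32 ≡ 194^2 = 37636 ≡ 550 (mod 883)
2^64 ≡ 550^2 = 302500 ≡ 514 (mod 883)
2^128 ≡ 514^2 = 264196 ≡ 179 (mod 883)
2^256 ≡ 179^2 = 32041 ≡ 253 (mod 883)
2^512 ≡ 253^2 = 64009 ≡ 433 (mod 883)
882 = 512 + 256 + 64 + 32 + 16 + 2 in binary powers of 2.
So 2^882 ≡ 433 · 253 · 514 · 550 · 194 · 4 ≡ 1 (mod 883).
Since the result is 1, base 2 gives no evidence that 883 is composite.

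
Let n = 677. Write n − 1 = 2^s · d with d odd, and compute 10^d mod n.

677 − 1 = 676 = 2^2 · 169, so d = 169.
10^1 ≡ 10 (mod 677)
10^2 ≡ 10^2 = 100 ≡ 100 (mod 677)
10^4 ≡ 100^2 = 10000 ≡ 522 (mod 677)
10^8 ≡ 522^2 = 272484 ≡ 330 (mod 677)
10^16 ≡ 330^2 = 108900 ≡ 580 (mod 677)
10^32 ≡ 580^2 = 336400 ≡ 608 (mod 677)
10^64 ≡ 608^2 = 369664 ≡ 22 (mod 677)
10^128 ≡ 22^2 = 484 ≡ 484 (mod 677)
169 = 128 + 32 + 8 + 1 in binary powers of 2.
So 10^169 ≡ 484 · 608 · 330 · 10 ≡ 676 (mod 677).
Since 10^d ≡ 676 (mod 677), base 10 does not prove 677 composite.

676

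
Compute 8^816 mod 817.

8^1 ≡ 8 (mod 817)
8^2 ≡ 8^2 = 64 ≡ 64 (mod 817)
8^4 ≡ 64^2 = 4096 ≡ 11 (mod 817)
8^8 ≡ 11^2 = 121 ≡ 121 (mod 817)
8^16 ≡ 121^2 = 14641 ≡ 752 (mod 817)
8^32 ≡ 752^2 = 565504 ≡ 140 (mod 817)
8^64 ≡ 140^2 = 19600 ≡ 809 (mod 817)
8^128 ≡ 809^2 = 654481 ≡ 64 (mod 817)
8^256 ≡ 64^2 = 4096 ≡ 11 (mod 817)
8^512 ≡ 11^2 = 121 ≡ 121 (mod 817)
816 = 512 + 256 + 32 + 16 in binary powers of 2.
So 8^816 ≡ 121 · 11 · 140 · 752 ≡ 742 (mod 817).
Since 742 ≠ 1, base 8 is a Fermat witness: 817 is composite.

742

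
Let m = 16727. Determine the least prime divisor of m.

43

16727 is odd.
Digit sum 23, not divisible by 3.
Ends in 7: not divisible by 5.
7: 16727 = 7·2389 + 4
11: 16727 = 11·1520 + 7
13: 16727 = 13·1286 + 9
17: 16727 = 17·983 + 16
19: 16727 = 19·880 + 7
23: 16727 = 23·727 + 6
29: 16727 = 29·576 + 23
31: 16727 = 31·539 + 18
37: 16727 = 37·452 + 3
41: 16727 = 41·407 + 40
43: 16727 = 43·389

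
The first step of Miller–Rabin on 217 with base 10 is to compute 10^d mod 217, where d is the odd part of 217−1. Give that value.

217 − 1 = 216 = 2^3 · 27, so d = 27.
10^1 ≡ 10 (mod 217)
10^2 ≡ 10^2 = 100 ≡ 100 (mod 217)
10^4 ≡ 100^2 = 10000 ≡ 18 (mod 217)
10^8 ≡ 18^2 = 324 ≡ 107 (mod 217)
10^16 ≡ 107^2 = 11449 ≡ 165 (mod 217)
27 = 16 + 8 + 2 + 1 in binary powers of 2.
So 10^27 ≡ 165 · 107 · 100 · 10 ≡ 97 (mod 217).
Squaring chain: 97 → 78 → 8; never reaches −1, so base 10 is a Miller–Rabin witness that 217 is composite.

97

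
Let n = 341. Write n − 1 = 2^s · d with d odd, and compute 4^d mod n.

341 − 1 = 340 = 2^2 · 85, so d = 85.
4^1 ≡ 4 (mod 341)
4^2 ≡ 4^2 = 16 ≡ 16 (mod 341)
4^4 ≡ 16^2 = 256 ≡ 256 (mod 341)
4^8 ≡ 256^2 = 65536 ≡ 64 (mod 341)
4^16 ≡ 64^2 = 4096 ≡ 4 (mod 341)
4^32 ≡ 4^2 = 16 ≡ 16 (mod 341)
4^64 ≡ 16^2 = 256 ≡ 256 (mod 341)
85 = 64 + 16 + 4 + 1 in binary powers of 2.
So 4^85 ≡ 256 · 4 · 256 · 4 ≡ 1 (mod 341).
Since 4^d ≡ 1 (mod 341), base 4 does not prove 341 composite.

1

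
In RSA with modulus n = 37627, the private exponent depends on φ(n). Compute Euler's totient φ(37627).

37240

Factor: 37627 = 191 · 197.
φ(37627) = (191−1) · (197−1) = 190 · 196 = 37240.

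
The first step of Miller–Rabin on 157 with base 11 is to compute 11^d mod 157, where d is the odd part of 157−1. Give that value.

1

157 − 1 = 156 = 2^2 · 39, so d = 39.
11^1 ≡ 11 (mod 157)
11^2 ≡ 11^2 = 121 ≡ 121 (mod 157)
11^4 ≡ 121^2 = 14641 ≡ 40 (mod 157)
11^8 ≡ 40^2 = 1600 ≡ 30 (mod 157)
11^16 ≡ 30^2 = 900 ≡ 115 (mod 157)
11^32 ≡ 115^2 = 13225 ≡ 37 (mod 157)
39 = 32 + 4 + 2 + 1 in binary powers of 2.
So 11^39 ≡ 37 · 40 · 121 · 11 ≡ 1 (mod 157).
Since 11^d ≡ 1 (mod 157), base 11 does not prove 157 composite.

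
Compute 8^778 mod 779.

8^1 ≡ 8 (mod 779)
8^2 ≡ 8^2 = 64 ≡ 64 (mod 779)
8^4 ≡ 64^2 = 4096 ≡ 201 (mod 779)
8^8 ≡ 201^2 = 40401 ≡ 672 (mod 779)
8^16 ≡ 672^2 = 451584 ≡ 543 (mod 779)
8^32 ≡ 543^2 = 294849 ≡ 387 (mod 779)
8^64 ≡ 387^2 = 149769 ≡ 201 (mod 779)
8^128 ≡ 201^2 = 40401 ≡ 672 (mod 779)
8^256 ≡ 672^2 = 451584 ≡ 543 (mod 779)
8^512 ≡ 543^2 = 294849 ≡ 387 (mod 779)
778 = 512 + 256 + 8 + 2 in binary powers of 2.
So 8^778 ≡ 387 · 543 · 672 · 64 ≡ 353 (mod 779).
Since 353 ≠ 1, base 8 is a Fermat witness: 779 is composite.

353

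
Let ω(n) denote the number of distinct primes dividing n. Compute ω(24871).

24871 = 7 · 3553
3553 = 11 · 323
323 = 17 · 19
24871 = 7 · 11 · 17 · 19, which has 4 distinct prime factors.

4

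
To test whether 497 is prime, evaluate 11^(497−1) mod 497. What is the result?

466

11^1 ≡ 11 (mod 497)
11^2 ≡ 11^2 = 121 ≡ 121 (mod 497)
11^4 ≡ 121^2 = 14641 ≡ 228 (mod 497)
11^8 ≡ 228^2 = 51984 ≡ 296 (mod 497)
11^16 ≡ 296^2 = 87616 ≡ 144 (mod 497)
11^32 ≡ 144^2 = 20736 ≡ 359 (mod 497)
11^64 ≡ 359^2 = 128881 ≡ 158 (mod 497)
11^128 ≡ 158^2 = 24964 ≡ 114 (mod 497)
11^256 ≡ 114^2 = 12996 ≡ 74 (mod 497)
496 = 256 + 128 + 64 + 32 + 16 in binary powers of 2.
So 11^496 ≡ 74 · 114 · 158 · 359 · 144 ≡ 466 (mod 497).
Since 466 ≠ 1, base 11 is a Fermat witness: 497 is composite.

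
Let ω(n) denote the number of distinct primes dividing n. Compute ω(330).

330 = 2 · 165
165 = 3 · 55
55 = 5 · 11
330 = 2 · 3 · 5 · 11, which has 4 distinct prime factors.

4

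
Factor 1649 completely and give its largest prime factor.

1649 = 17 · 97
97 is prime.
So 1649 = 17 · 97; the largest prime factor is 97.

97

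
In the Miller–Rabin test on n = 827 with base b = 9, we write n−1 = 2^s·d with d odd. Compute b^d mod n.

1

827 − 1 = 826 = 2^1 · 413, so d = 413.
9^1 ≡ 9 (mod 827)
9^2 ≡ 9^2 = 81 ≡ 81 (mod 827)
9^4 ≡ 81^2 = 6561 ≡ 772 (mod 827)
9^8 ≡ 772^2 = 595984 ≡ 544 (mod 827)
9^16 ≡ 544^2 = 295936 ≡ 697 (mod 827)
9^32 ≡ 697^2 = 485809 ≡ 360 (mod 827)
9^64 ≡ 360^2 = 129600 ≡ 588 (mod 827)
9^128 ≡ 588^2 = 345744 ≡ 58 (mod 827)
9^256 ≡ 58^2 = 3364 ≡ 56 (mod 827)
413 = 256 + 128 + 16 + 8 + 4 + 1 in binary powers of 2.
So 9^413 ≡ 56 · 58 · 697 · 544 · 772 · 9 ≡ 1 (mod 827).
Since 9^d ≡ 1 (mod 827), base 9 does not prove 827 composite.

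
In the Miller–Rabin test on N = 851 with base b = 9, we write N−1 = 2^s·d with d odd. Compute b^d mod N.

303

851 − 1 = 850 = 2^1 · 425, so d = 425.
9^1 ≡ 9 (mod 851)
9^2 ≡ 9^2 = 81 ≡ 81 (mod 851)
9^4 ≡ 81^2 = 6561 ≡ 604 (mod 851)
9^8 ≡ 604^2 = 364816 ≡ 588 (mod 851)
9^16 ≡ 588^2 = 345744 ≡ 238 (mod 851)
9^32 ≡ 238^2 = 56644 ≡ 478 (mod 851)
9^64 ≡ 478^2 = 228484 ≡ 416 (mod 851)
9^128 ≡ 416^2 = 173056 ≡ 303 (mod 851)
9^256 ≡ 303^2 = 91809 ≡ 752 (mod 851)
425 = 256 + 128 + 32 + 8 + 1 in binary powers of 2.
So 9^425 ≡ 752 · 303 · 478 · 588 · 9 ≡ 303 (mod 851).
Squaring chain: 303; never reaches −1, so base 9 is a Miller–Rabin witness that 851 is composite.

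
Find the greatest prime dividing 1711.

1711 = 29 · 59
59 is prime.
So 1711 = 29 · 59; the largest prime factor is 59.

59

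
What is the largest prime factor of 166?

83

166 = 2 · 83
83 is prime.
So 166 = 2 · 83; the largest prime factor is 83.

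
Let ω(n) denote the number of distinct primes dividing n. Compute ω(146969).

3

146969 = 47 · 3127
3127 = 53 · 59
146969 = 47 · 53 · 59, which has 3 distinct prime factors.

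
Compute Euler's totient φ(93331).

78408

Factor: 93331 = 7 · 67 · 199.
φ(93331) = (7−1) · (67−1) · (199−1) = 6 · 66 · 198 = 78408.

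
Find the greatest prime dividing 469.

469 = 7 · 67
67 is prime.
So 469 = 7 · 67; the largest prime factor is 67.

67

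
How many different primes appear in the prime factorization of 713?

713 = 23 · 31
713 = 23 · 31, which has 2 distinct prime factors.

2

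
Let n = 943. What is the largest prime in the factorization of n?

943 = 23 · 41
41 is prime.
So 943 = 23 · 41; the largest prime factor is 41.

41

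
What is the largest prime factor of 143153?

143153 = 37 · 3869
3869 = 53 · 73
73 is prime.
So 143153 = 37 · 53 · 73; the largest prime factor is 73.

73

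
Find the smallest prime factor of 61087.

13

61087 is odd.
Digit sum 22, not divisible by 3.
Ends in 7: not divisible by 5.
7: 61087 = 7·8726 + 5
11: 61087 = 11·5553 + 4
13: 61087 = 13·4699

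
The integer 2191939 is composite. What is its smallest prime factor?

2191939 is odd.
Digit sum 34, not divisible by 3.
Ends in 9: not divisible by 5.
7: 2191939 = 7·313134 + 1
11: 2191939 = 11·199267 + 2
13: 2191939 = 13·168610 + 9
17: 2191939 = 17·128937 + 10
19: 2191939 = 19·115365 + 4
23: 2191939 = 23·95301 + 16
29: 2191939 = 29·75584 + 3
31: 2191939 = 31·70707 + 22
37: 2191939 = 37·59241 + 22
41: 2191939 = 41·53461 + 38
43: 2191939 = 43·50975 + 14
47: 2191939 = 47·46637

47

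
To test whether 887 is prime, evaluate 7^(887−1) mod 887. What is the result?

7^1 ≡ 7 (mod 887)
7^2 ≡ 7^2 = 49 ≡ 49 (mod 887)
7^4 ≡ 49^2 = 2401 ≡ 627 (mod 887)
7^8 ≡ 627^2 = 393129 ≡ 188 (mod 887)
7^16 ≡ 188^2 = 35344 ≡ 751 (mod 887)
7^32 ≡ 751^2 = 564001 ≡ 756 (mod 887)
7^64 ≡ 756^2 = 571536 ≡ 308 (mod 887)
7^128 ≡ 308^2 = 94864 ≡ 842 (mod 887)
7^256 ≡ 842^2 = 708964 ≡ 251 (mod 887)
7^512 ≡ 251^2 = 63001 ≡ 24 (mod 887)
886 = 512 + 256 + 64 + 32 + 16 + 4 + 2 in binary powers of 2.
So 7^886 ≡ 24 · 251 · 308 · 756 · 751 · 627 · 49 ≡ 1 (mod 887).
Since the result is 1, base 7 gives no evidence that 887 is composite.

1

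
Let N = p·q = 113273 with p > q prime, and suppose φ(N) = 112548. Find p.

φ(n) = (p−1)(q−1) = n − (p+q) + 1, so p + q = 113273 − 112548 + 1 = 726.
p and q are the roots of t² − 726t + 113273 = 0.
Discriminant: 726² − 4·113273 = 527076 − 453092 = 73984; √73984 = 272.
q = (726 − 272)/2 = 227, p = (726 + 272)/2 = 499.
Check: 227 · 499 = 113273.

499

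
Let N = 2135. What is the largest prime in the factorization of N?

61

2135 = 5 · 427
427 = 7 · 61
61 is prime.
So 2135 = 5 · 7 · 61; the largest prime factor is 61.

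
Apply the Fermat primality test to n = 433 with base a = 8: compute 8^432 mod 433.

1

8^1 ≡ 8 (mod 433)
8^2 ≡ 8^2 = 64 ≡ 64 (mod 433)
8^4 ≡ 64^2 = 4096 ≡ 199 (mod 433)
8^8 ≡ 199^2 = 39601 ≡ 198 (mod 433)
8^16 ≡ 198^2 = 39204 ≡ 234 (mod 433)
8^32 ≡ 234^2 = 54756 ≡ 198 (mod 433)
8^64 ≡ 198^2 = 39204 ≡ 234 (mod 433)
8^128 ≡ 234^2 = 54756 ≡ 198 (mod 433)
8^256 ≡ 198^2 = 39204 ≡ 234 (mod 433)
432 = 256 + 128 + 32 + 16 in binary powers of 2.
So 8^432 ≡ 234 · 198 · 198 · 234 ≡ 1 (mod 433).
Since the result is 1, base 8 gives no evidence that 433 is composite.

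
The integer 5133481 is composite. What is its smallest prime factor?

47

5133481 is odd.
Digit sum 25, not divisible by 3.
Ends in 1: not divisible by 5.
7: 5133481 = 7·733354 + 3
11: 5133481 = 11·466680 + 1
13: 5133481 = 13·394883 + 2
17: 5133481 = 17·301969 + 8
19: 5133481 = 19·270183 + 4
23: 5133481 = 23·223194 + 19
29: 5133481 = 29·177016 + 17
31: 5133481 = 31·165596 + 5
37: 5133481 = 37·138742 + 27
41: 5133481 = 41·125206 + 35
43: 5133481 = 43·119383 + 12
47: 5133481 = 47·109223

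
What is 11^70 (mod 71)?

1

11^1 ≡ 11 (mod 71)
11^2 ≡ 11^2 = 121 ≡ 50 (mod 71)
11^4 ≡ 50^2 = 2500 ≡ 15 (mod 71)
11^8 ≡ 15^2 = 225 ≡ 12 (mod 71)
11^16 ≡ 12^2 = 144 ≡ 2 (mod 71)
11^32 ≡ 2^2 = 4 ≡ 4 (mod 71)
11^64 ≡ 4^2 = 16 ≡ 16 (mod 71)
70 = 64 + 4 + 2 in binary powers of 2.
So 11^70 ≡ 16 · 15 · 50 ≡ 1 (mod 71).
Since the result is 1, base 11 gives no evidence that 71 is composite.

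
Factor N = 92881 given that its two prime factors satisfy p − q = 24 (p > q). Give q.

Since p = q + 24, we have 92881 = q(q + 24), so q² + 24q − 92881 = 0.
Discriminant: 24² + 4·92881 = 576 + 371524 = 372100; √372100 = 610.
q = (−24 + 610)/2 = 293, and p = q + 24 = 317.
Check: 293 · 317 = 92881.

293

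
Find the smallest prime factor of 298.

298 is even: 2 divides it.

2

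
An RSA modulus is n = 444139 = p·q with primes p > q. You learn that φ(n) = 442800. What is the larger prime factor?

739

φ(n) = (p−1)(q−1) = n − (p+q) + 1, so p + q = 444139 − 442800 + 1 = 1340.
p and q are the roots of t² − 1340t + 444139 = 0.
Discriminant: 1340² − 4·444139 = 1795600 − 1776556 = 19044; √19044 = 138.
q = (1340 − 138)/2 = 601, p = (1340 + 138)/2 = 739.
Check: 601 · 739 = 444139.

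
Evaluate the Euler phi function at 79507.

77658

Factor: 79507 = 43^3.
φ(79507) = 43^2·(43−1) = 77658.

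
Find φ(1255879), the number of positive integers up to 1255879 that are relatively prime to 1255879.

1220736

Factor: 1255879 = 89 · 103 · 137.
φ(1255879) = (89−1) · (103−1) · (137−1) = 88 · 102 · 136 = 1220736.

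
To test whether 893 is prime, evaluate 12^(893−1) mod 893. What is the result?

12^1 ≡ 12 (mod 893)
12^2 ≡ 12^2 = 144 ≡ 144 (mod 893)
12^4 ≡ 144^2 = 20736 ≡ 197 (mod 893)
12^8 ≡ 197^2 = 38809 ≡ 410 (mod 893)
12^16 ≡ 410^2 = 168100 ≡ 216 (mod 893)
12^32 ≡ 216^2 = 46656 ≡ 220 (mod 893)
12^64 ≡ 220^2 = 48400 ≡ 178 (mod 893)
12^128 ≡ 178^2 = 31684 ≡ 429 (mod 893)
12^256 ≡ 429^2 = 184041 ≡ 83 (mod 893)
12^512 ≡ 83^2 = 6889 ≡ 638 (mod 893)
892 = 512 + 256 + 64 + 32 + 16 + 8 + 4 in binary powers of 2.
So 12^892 ≡ 638 · 83 · 178 · 220 · 216 · 410 · 197 ≡ 178 (mod 893).
Since 178 ≠ 1, base 12 is a Fermat witness: 893 is composite.

178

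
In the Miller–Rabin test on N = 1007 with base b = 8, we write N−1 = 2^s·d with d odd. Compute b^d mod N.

373

1007 − 1 = 1006 = 2^1 · 503, so d = 503.
8^1 ≡ 8 (mod 1007)
8^2 ≡ 8^2 = 64 ≡ 64 (mod 1007)
8^4 ≡ 64^2 = 4096 ≡ 68 (mod 1007)
8^8 ≡ 68^2 = 4624 ≡ 596 (mod 1007)
8^16 ≡ 596^2 = 355216 ≡ 752 (mod 1007)
8^32 ≡ 752^2 = 565504 ≡ 577 (mod 1007)
8^64 ≡ 577^2 = 332929 ≡ 619 (mod 1007)
8^128 ≡ 619^2 = 383161 ≡ 501 (mod 1007)
8^256 ≡ 501^2 = 251001 ≡ 258 (mod 1007)
503 = 256 + 128 + 64 + 32 + 16 + 4 + 2 + 1 in binary powers of 2.
So 8^503 ≡ 258 · 501 · 619 · 577 · 752 · 68 · 64 · 8 ≡ 373 (mod 1007).
Squaring chain: 373; never reaches −1, so base 8 is a Miller–Rabin witness that 1007 is composite.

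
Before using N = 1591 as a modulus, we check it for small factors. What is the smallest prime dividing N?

37

1591 is odd.
Digit sum 16, not divisible by 3.
Ends in 1: not divisible by 5.
7: 1591 = 7·227 + 2
11: 1591 = 11·144 + 7
13: 1591 = 13·122 + 5
17: 1591 = 17·93 + 10
19: 1591 = 19·83 + 14
23: 1591 = 23·69 + 4
29: 1591 = 29·54 + 25
31: 1591 = 31·51 + 10
37: 1591 = 37·43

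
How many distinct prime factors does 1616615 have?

1616615 = 5 · 323323
323323 = 7 · 46189
46189 = 11 · 4199
4199 = 13 · 323
323 = 17 · 19
1616615 = 5 · 7 · 11 · 13 · 17 · 19, which has 6 distinct prime factors.

6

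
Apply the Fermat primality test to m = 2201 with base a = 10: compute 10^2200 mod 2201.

1369

10^1 ≡ 10 (mod 2201)
10^2 ≡ 10^2 = 100 ≡ 100 (mod 2201)
10^4 ≡ 100^2 = 10000 ≡ 1196 (mod 2201)
10^8 ≡ 1196^2 = 1430416 ≡ 1967 (mod 2201)
10^16 ≡ 1967^2 = 3869089 ≡ 1932 (mod 2201)
10^32 ≡ 1932^2 = 3732624 ≡ 1929 (mod 2201)
10^64 ≡ 1929^2 = 3721041 ≡ 1351 (mod 2201)
10^128 ≡ 1351^2 = 1825201 ≡ 572 (mod 2201)
10^256 ≡ 572^2 = 327184 ≡ 1436 (mod 2201)
10^512 ≡ 1436^2 = 2062096 ≡ 1960 (mod 2201)
10^1024 ≡ 1960^2 = 3841600 ≡ 855 (mod 2201)
10^2048 ≡ 855^2 = 731025 ≡ 293 (mod 2201)
2200 = 2048 + 128 + 16 + 8 in binary powers of 2.
So 10^2200 ≡ 293 · 572 · 1932 · 1967 ≡ 1369 (mod 2201).
Since 1369 ≠ 1, base 10 is a Fermat witness: 2201 is composite.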